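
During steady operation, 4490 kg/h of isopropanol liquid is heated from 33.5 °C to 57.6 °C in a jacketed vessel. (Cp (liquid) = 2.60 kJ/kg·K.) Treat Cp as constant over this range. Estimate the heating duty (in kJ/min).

Q = ṁ·Cp·ΔT = 4490 × 2.60 × (57.6 − 33.5) = 281340 kJ/h
Converting: 281340 / 3600 s = 78.151 kW
Heating duty = 4689.1 kJ/min

Q = 4690 kJ/min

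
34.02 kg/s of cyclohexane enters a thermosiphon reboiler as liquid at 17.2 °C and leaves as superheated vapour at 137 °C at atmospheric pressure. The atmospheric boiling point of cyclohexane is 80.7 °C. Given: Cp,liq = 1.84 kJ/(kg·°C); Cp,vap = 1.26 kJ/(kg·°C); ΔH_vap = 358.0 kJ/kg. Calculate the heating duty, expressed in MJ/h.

liquid 17.2→80.7 °C: 116.84 kJ/kg
vaporisation at 80.7 °C: 358 kJ/kg
vapour 80.7→137 °C: 70.938 kJ/kg
Δh = 116.84 + 358 + 70.938 = 545.78 kJ/kg
Q = ṁ·Δh = 34.02 kg/s × 545.78 kJ/kg = 18567 kJ/s
|Q| = 18567 kW = 66843 MJ/h

Q = 66800 MJ/h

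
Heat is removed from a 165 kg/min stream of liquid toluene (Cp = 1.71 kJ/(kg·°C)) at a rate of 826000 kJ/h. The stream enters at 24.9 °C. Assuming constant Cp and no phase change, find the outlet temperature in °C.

T_out = -23.9 °C

Q = 826000 kJ/h = 13767 kJ/min
ΔT = Q/(ṁ·Cp) = 13767/(165×1.71) = 48.792 K
T_out = 24.9 − 48.792 = -23.892 °C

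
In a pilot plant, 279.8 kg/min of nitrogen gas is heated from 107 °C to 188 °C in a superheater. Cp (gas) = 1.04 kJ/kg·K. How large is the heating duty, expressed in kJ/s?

Q = 393 kJ/s

Q = ṁ·Cp·ΔT = 279.8 × 1.04 × (188 − 107) = 23570 kJ/min
Converting: 23570 / 60 s = 392.84 kW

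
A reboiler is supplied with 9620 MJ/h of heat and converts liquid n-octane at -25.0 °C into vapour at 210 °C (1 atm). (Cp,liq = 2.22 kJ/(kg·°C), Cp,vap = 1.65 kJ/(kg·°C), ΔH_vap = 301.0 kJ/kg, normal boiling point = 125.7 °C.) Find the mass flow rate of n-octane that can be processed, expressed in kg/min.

ṁ = 207 kg/min

Δh = 2.22×(125.7−-25.0) + 301.0 + 1.65×(210−125.7) = 774.65 kJ/kg
Q = 9620 MJ/h = 2672.2 kJ/s = 160330 kJ/min
ṁ = Q/Δh = 160330 / 774.65 = 206.98 kg/min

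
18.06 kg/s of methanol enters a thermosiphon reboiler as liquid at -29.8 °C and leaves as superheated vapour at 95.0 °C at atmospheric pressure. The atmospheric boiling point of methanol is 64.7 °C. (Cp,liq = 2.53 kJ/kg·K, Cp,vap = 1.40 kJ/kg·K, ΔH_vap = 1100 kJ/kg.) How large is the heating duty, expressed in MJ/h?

Q = 89800 MJ/h

liquid -29.8→64.7 °C: 239.08 kJ/kg
vaporisation at 64.7 °C: 1100 kJ/kg
vapour 64.7→95.0 °C: 42.42 kJ/kg
Δh = 239.08 + 1100 + 42.42 = 1381.5 kJ/kg
Q = ṁ·Δh = 18.06 kg/s × 1381.5 kJ/kg = 24950 kJ/s
|Q| = 24950 kW = 89820 MJ/h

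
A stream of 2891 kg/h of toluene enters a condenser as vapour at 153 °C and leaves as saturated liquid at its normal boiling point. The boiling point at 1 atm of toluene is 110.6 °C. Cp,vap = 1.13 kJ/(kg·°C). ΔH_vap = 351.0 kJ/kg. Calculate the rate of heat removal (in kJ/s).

Q_c = 320 kJ/s

vapour 153→110.6 °C: -47.912 kJ/kg
condensation at 110.6 °C: -351 kJ/kg
Δh = -47.912 + -351 = -398.91 kJ/kg
Q = ṁ·Δh = 2891 kg/h × -398.91 kJ/kg = -1.1533e+06 kJ/h
|Q| = 320.35 kW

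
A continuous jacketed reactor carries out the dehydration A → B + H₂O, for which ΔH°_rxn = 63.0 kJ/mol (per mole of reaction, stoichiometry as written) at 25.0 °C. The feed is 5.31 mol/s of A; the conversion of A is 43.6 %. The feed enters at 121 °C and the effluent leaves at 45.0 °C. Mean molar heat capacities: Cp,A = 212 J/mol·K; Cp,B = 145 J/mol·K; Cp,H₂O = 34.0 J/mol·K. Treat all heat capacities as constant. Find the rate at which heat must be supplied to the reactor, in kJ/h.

Extent of reaction ξ = 0.436 × 5.31 = 2.3152 mol/s
Reaction term: ξ·ΔH°_rxn = 2.3152 × 63.0 = 145.86 kJ/s
Sensible, feed 121→25 °C: -108.07 kJ/s
Outlet flows (mol/s): A 2.9948, B 2.3152, H₂O 2.3152
Sensible, products 25→45.0 °C: 20.986 kJ/s
Q = ΔH = 58.772 kJ/s = 58.772 kW
Heat supplied = 211580 kJ/h

Q_in = 212000 kJ/h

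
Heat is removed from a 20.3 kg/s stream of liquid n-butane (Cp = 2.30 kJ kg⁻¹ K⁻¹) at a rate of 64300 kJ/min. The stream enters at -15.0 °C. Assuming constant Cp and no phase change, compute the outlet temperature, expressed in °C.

Q = 64300 kJ/min = 1071.7 kJ/s
ΔT = Q/(ṁ·Cp) = 1071.7/(20.3×2.30) = 22.953 K
T_out = -15.0 − 22.953 = -37.953 °C

T_out = -38.0 °C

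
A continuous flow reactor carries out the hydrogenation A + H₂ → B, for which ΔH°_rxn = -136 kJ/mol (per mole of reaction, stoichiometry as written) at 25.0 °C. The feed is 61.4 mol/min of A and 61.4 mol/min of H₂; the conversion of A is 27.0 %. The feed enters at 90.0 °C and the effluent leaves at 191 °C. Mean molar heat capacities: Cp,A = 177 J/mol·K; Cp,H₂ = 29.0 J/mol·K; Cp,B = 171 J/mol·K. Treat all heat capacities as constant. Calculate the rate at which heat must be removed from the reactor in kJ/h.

Extent of reaction ξ = 0.270 × 61.4 = 16.578 mol/min
Reaction term: ξ·ΔH°_rxn = 16.578 × -136 = -2254.6 kJ/min
Sensible, feed 90.0→25 °C: -822.15 kJ/min
Outlet flows (mol/min): A 44.822, H₂ 44.822, B 16.578
Sensible, products 25→191 °C: 2003.3 kJ/min
Q = ΔH = -1073.4 kJ/min = -17.891 kW
Heat removed = 64406 kJ/h

Q_out = 64400 kJ/h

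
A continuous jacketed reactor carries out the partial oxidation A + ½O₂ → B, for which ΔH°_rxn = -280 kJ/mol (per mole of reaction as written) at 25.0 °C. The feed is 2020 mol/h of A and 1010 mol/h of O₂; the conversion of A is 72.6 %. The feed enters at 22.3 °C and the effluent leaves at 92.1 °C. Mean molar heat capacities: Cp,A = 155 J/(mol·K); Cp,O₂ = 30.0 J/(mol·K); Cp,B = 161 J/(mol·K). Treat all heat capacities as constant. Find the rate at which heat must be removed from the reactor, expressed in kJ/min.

Extent of reaction ξ = 0.726 × 2020 = 1466.5 mol/h
Reaction term: ξ·ΔH°_rxn = 1466.5 × -280 = -410630 kJ/h
Sensible, feed 22.3→25 °C: 927.18 kJ/h
Outlet flows (mol/h): A 553.48, O₂ 276.74, B 1466.5
Sensible, products 25→92.1 °C: 22157 kJ/h
Q = ΔH = -387540 kJ/h = -107.65 kW
Heat removed = 6459 kJ/min

Q_out = 6460 kJ/min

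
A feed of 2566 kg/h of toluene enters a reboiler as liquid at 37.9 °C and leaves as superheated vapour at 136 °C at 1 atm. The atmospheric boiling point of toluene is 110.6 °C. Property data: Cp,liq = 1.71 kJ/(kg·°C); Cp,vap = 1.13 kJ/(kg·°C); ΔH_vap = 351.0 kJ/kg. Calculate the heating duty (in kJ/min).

Q = 21600 kJ/min

liquid 37.9→110.6 °C: 124.32 kJ/kg
vaporisation at 110.6 °C: 351 kJ/kg
vapour 110.6→136 °C: 28.702 kJ/kg
Δh = 124.32 + 351 + 28.702 = 504.02 kJ/kg
Q = ṁ·Δh = 2566 kg/h × 504.02 kJ/kg = 1.2933e+06 kJ/h
|Q| = 359.25 kW = 21555 kJ/min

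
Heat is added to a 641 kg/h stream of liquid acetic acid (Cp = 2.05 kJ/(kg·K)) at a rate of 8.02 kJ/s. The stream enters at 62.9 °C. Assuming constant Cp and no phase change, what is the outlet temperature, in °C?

Q = 8.02 kJ/s = 28872 kJ/h
ΔT = Q/(ṁ·Cp) = 28872/(641×2.05) = 21.972 K
T_out = 62.9 + 21.972 = 84.872 °C

T_out = 84.9 °C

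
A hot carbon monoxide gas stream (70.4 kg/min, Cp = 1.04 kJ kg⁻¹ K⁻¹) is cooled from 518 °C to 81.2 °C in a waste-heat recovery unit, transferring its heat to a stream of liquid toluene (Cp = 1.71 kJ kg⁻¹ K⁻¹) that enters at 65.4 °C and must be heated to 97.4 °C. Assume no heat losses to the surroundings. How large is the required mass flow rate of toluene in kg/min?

Heat released by hot stream: Q = 70.4 × 1.04 × (518 − 81.2) = 31981 kJ/min
Energy balance on cold side (adiabatic exchanger): Q = ṁ_c·Cp_c·(T_c,out − T_c,in)
ṁ_c = 31981 / [1.71 × (97.4 − 65.4)] = 584.44 kg/min

ṁ_c = 584 kg/min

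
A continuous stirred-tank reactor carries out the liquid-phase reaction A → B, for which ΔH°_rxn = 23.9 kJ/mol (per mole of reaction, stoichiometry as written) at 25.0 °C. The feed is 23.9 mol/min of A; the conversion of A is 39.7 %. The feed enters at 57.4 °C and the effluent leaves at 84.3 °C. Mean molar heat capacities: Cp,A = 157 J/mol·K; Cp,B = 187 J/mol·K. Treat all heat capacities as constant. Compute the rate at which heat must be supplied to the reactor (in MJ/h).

Extent of reaction ξ = 0.397 × 23.9 = 9.4883 mol/min
Reaction term: ξ·ΔH°_rxn = 9.4883 × 23.9 = 226.77 kJ/min
Sensible, feed 57.4→25 °C: -121.57 kJ/min
Outlet flows (mol/min): A 14.412, B 9.4883
Sensible, products 25→84.3 °C: 239.39 kJ/min
Q = ΔH = 344.59 kJ/min = 5.7431 kW
Heat supplied = 20.675 MJ/h

Q_in = 20.7 MJ/h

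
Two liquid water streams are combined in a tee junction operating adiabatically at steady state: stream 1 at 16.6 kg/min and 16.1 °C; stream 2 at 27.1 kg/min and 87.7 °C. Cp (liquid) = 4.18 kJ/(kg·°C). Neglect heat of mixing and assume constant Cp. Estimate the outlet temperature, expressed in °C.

T_out = 60.5 °C

Energy balance with Q = 0: Σ ṁᵢCp,ᵢ(T_out − Tᵢ) = 0
T_out = Σ ṁᵢCp,ᵢTᵢ / Σ ṁᵢCp,ᵢ
      = 11052 / 182.67 = 60.502 °C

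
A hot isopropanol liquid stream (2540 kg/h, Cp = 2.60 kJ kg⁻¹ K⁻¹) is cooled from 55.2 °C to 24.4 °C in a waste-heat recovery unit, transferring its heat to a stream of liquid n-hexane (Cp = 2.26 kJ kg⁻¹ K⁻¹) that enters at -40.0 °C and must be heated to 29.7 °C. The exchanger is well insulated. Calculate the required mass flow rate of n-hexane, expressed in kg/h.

Heat released by hot stream: Q = 2540 × 2.60 × (55.2 − 24.4) = 203400 kJ/h
Energy balance on cold side (adiabatic exchanger): Q = ṁ_c·Cp_c·(T_c,out − T_c,in)
ṁ_c = 203400 / [2.26 × (29.7 − -40.0)] = 1291.3 kg/h

ṁ_c = 1290 kg/h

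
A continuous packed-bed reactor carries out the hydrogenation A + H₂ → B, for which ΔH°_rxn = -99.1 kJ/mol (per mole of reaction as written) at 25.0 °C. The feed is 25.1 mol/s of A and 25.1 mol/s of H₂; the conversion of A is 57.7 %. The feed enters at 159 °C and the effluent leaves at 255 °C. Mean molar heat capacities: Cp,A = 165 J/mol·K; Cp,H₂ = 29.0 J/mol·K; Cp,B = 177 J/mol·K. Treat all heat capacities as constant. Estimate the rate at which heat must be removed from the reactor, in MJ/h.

Extent of reaction ξ = 0.577 × 25.1 = 14.483 mol/s
Reaction term: ξ·ΔH°_rxn = 14.483 × -99.1 = -1435.2 kJ/s
Sensible, feed 159→25 °C: -652.5 kJ/s
Outlet flows (mol/s): A 10.617, H₂ 10.617, B 14.483
Sensible, products 25→255 °C: 1063.3 kJ/s
Q = ΔH = -1024.4 kJ/s = -1024.4 kW
Heat removed = 3687.8 MJ/h

Q_out = 3690 MJ/h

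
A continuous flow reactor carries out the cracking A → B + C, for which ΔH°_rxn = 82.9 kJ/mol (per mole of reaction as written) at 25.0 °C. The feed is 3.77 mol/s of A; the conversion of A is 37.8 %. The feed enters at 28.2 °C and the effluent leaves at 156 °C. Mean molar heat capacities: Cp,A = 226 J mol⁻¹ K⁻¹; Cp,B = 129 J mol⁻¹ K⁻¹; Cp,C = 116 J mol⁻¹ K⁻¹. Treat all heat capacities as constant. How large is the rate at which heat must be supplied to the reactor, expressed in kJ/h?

Extent of reaction ξ = 0.378 × 3.77 = 1.4251 mol/s
Reaction term: ξ·ΔH°_rxn = 1.4251 × 82.9 = 118.14 kJ/s
Sensible, feed 28.2→25 °C: -2.7265 kJ/s
Outlet flows (mol/s): A 2.3449, B 1.4251, C 1.4251
Sensible, products 25→156 °C: 115.16 kJ/s
Q = ΔH = 230.57 kJ/s = 230.57 kW
Heat supplied = 830060 kJ/h

Q_in = 830000 kJ/h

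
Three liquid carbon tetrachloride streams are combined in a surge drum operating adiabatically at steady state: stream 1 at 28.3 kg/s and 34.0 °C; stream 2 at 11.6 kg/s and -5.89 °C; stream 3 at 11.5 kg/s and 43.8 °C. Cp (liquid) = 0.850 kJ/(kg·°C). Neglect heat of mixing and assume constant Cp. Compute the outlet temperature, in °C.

Energy balance with Q = 0: Σ ṁᵢCp,ᵢ(T_out − Tᵢ) = 0
Σ ṁᵢCp,ᵢTᵢ = 28.3×0.850×34.0 + 11.6×0.850×-5.89 + 11.5×0.850×43.8 = 1187.9
Σ ṁᵢCp,ᵢ = 28.3×0.850 + 11.6×0.850 + 11.5×0.850 = 43.69
T_out = 1187.9 / 43.69 = 27.19 °C

T_out = 27.2 °C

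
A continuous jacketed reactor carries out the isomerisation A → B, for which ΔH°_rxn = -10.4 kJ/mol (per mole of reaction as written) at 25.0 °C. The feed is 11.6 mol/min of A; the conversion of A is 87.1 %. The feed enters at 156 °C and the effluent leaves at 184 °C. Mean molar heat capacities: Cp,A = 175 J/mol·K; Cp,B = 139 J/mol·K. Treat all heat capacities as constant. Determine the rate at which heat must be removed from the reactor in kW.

Q_out = 1.77 kW

Extent of reaction ξ = 0.871 × 11.6 = 10.104 mol/min
Reaction term: ξ·ΔH°_rxn = 10.104 × -10.4 = -105.08 kJ/min
Sensible, feed 156→25 °C: -265.93 kJ/min
Outlet flows (mol/min): A 1.4964, B 10.104
Sensible, products 25→184 °C: 264.94 kJ/min
Q = ΔH = -106.07 kJ/min = -1.7678 kW
Heat removed = 1.7678 kW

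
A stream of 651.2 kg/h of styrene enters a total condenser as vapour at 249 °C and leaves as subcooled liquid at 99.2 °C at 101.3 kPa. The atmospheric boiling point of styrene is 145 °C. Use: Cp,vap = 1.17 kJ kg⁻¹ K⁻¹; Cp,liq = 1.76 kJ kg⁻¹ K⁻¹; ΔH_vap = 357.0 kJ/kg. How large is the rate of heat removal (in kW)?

vapour 249→145 °C: -121.68 kJ/kg
condensation at 145 °C: -357 kJ/kg
liquid 145→99.2 °C: -80.608 kJ/kg
Δh = -121.68 + -357 + -80.608 = -559.29 kJ/kg
Q = ṁ·Δh = 651.2 kg/h × -559.29 kJ/kg = -364210 kJ/h
|Q| = 101.17 kW

Q_c = 101 kW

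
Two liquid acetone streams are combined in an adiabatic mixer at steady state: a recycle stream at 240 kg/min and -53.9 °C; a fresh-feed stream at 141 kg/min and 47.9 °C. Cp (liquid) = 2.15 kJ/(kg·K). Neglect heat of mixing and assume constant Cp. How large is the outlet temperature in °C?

No heat crosses the boundary, so H_out = H_in.
T_out = Σ ṁᵢCp,ᵢTᵢ / Σ ṁᵢCp,ᵢ
      = -13292 / 819.15 = -16.226 °C

T_out = -16.2 °C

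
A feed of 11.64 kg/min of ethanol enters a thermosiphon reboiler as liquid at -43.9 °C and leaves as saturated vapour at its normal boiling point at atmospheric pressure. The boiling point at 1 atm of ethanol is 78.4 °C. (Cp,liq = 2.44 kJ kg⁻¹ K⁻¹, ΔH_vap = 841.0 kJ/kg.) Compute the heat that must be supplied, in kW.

Q = 221 kW

liquid -43.9→78.4 °C: 298.41 kJ/kg
vaporisation at 78.4 °C: 841 kJ/kg
Δh = 298.41 + 841 = 1139.4 kJ/kg
Q = ṁ·Δh = 11.64 kg/min × 1139.4 kJ/kg = 13263 kJ/min
|Q| = 221.05 kW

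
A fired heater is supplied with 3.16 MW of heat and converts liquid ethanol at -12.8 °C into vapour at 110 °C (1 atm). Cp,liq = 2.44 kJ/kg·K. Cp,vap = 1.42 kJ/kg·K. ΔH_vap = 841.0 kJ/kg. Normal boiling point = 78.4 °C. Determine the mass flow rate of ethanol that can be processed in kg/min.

Δh = 2.44×(78.4−-12.8) + 841.0 + 1.42×(110−78.4) = 1108.4 kJ/kg
Q = 3.16 MW = 3160 kJ/s = 189600 kJ/min
ṁ = Q/Δh = 189600 / 1108.4 = 171.06 kg/min

ṁ = 171 kg/min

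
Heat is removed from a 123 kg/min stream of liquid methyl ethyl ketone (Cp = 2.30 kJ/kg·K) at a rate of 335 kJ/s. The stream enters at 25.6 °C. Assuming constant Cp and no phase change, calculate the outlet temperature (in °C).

T_out = -45.4 °C

Q = 335 kJ/s = 20100 kJ/min
ΔT = Q/(ṁ·Cp) = 20100/(123×2.30) = 71.05 K
T_out = 25.6 − 71.05 = -45.45 °C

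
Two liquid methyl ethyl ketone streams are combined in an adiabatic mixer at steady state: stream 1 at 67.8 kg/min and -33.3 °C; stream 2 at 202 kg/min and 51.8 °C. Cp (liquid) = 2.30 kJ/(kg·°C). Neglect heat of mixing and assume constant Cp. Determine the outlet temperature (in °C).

Energy balance with Q = 0: Σ ṁᵢCp,ᵢ(T_out − Tᵢ) = 0
Σ ṁᵢCp,ᵢTᵢ = 67.8×2.30×-33.3 + 202×2.30×51.8 = 18873
Σ ṁᵢCp,ᵢ = 67.8×2.30 + 202×2.30 = 620.54
T_out = 18873 / 620.54 = 30.415 °C

T_out = 30.4 °C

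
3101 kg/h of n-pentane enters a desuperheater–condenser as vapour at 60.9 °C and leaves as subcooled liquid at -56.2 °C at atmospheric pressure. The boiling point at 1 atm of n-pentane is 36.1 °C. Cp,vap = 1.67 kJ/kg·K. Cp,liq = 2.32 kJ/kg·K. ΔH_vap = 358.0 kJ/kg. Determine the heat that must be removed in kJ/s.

Q_c = 529 kJ/s

vapour 60.9→36.1 °C: -41.416 kJ/kg
condensation at 36.1 °C: -358 kJ/kg
liquid 36.1→-56.2 °C: -214.14 kJ/kg
Δh = -41.416 + -358 + -214.14 = -613.55 kJ/kg
Q = ṁ·Δh = 3101 kg/h × -613.55 kJ/kg = -1.9026e+06 kJ/h
|Q| = 528.51 kW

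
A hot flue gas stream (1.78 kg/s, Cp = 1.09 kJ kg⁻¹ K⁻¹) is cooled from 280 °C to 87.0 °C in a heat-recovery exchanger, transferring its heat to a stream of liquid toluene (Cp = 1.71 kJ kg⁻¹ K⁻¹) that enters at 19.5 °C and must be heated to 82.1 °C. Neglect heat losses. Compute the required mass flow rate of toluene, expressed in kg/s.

ṁ_c = 3.50 kg/s

Heat released by hot stream: Q = 1.78 × 1.09 × (280 − 87.0) = 374.46 kJ/s
Energy balance on cold side (adiabatic exchanger): Q = ṁ_c·Cp_c·(T_c,out − T_c,in)
ṁ_c = 374.46 / [1.71 × (82.1 − 19.5)] = 3.4981 kg/s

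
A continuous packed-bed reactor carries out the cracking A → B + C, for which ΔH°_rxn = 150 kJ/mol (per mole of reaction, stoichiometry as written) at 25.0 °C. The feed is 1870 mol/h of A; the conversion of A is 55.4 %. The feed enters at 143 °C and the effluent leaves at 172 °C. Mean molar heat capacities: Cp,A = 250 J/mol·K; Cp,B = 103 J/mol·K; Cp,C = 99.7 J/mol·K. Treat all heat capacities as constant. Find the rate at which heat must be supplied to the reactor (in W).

Extent of reaction ξ = 0.554 × 1870 = 1036 mol/h
Reaction term: ξ·ΔH°_rxn = 1036 × 150 = 155400 kJ/h
Sensible, feed 143→25 °C: -55165 kJ/h
Outlet flows (mol/h): A 834.02, B 1036, C 1036
Sensible, products 25→172 °C: 61519 kJ/h
Q = ΔH = 161750 kJ/h = 44.931 kW
Heat supplied = 44931 W

Q_in = 44900 W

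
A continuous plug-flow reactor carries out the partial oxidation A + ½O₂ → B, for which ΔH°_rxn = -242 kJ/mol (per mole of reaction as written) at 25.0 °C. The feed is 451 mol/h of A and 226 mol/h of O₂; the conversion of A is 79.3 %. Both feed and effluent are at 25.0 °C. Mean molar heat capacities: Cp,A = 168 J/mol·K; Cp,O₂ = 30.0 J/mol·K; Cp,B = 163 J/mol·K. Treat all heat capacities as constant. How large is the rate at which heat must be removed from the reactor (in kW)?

Q_out = 24.0 kW

Extent of reaction ξ = 0.793 × 451 = 357.64 mol/h
Reaction term: ξ·ΔH°_rxn = 357.64 × -242 = -86550 kJ/h
Q = ΔH = -86550 kJ/h = -24.042 kW
Heat removed = 24.042 kW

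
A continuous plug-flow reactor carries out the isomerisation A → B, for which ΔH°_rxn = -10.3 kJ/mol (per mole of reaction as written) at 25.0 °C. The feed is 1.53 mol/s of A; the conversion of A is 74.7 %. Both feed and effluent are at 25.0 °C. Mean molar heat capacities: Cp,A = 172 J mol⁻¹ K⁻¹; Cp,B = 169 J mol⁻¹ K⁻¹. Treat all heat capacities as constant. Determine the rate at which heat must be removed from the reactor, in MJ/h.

Extent of reaction ξ = 0.747 × 1.53 = 1.1429 mol/s
Reaction term: ξ·ΔH°_rxn = 1.1429 × -10.3 = -11.772 kJ/s
Q = ΔH = -11.772 kJ/s = -11.772 kW
Heat removed = 42.379 MJ/h

Q_out = 42.4 MJ/h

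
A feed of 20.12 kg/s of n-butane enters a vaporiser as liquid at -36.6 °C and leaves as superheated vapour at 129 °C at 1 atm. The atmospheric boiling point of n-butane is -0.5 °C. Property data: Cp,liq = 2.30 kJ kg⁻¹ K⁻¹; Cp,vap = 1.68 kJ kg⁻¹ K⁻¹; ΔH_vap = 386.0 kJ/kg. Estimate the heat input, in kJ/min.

Q = 829000 kJ/min

liquid -36.6→-0.5 °C: 83.03 kJ/kg
vaporisation at -0.5 °C: 386 kJ/kg
vapour -0.5→129 °C: 217.56 kJ/kg
Δh = 83.03 + 386 + 217.56 = 686.59 kJ/kg
Q = ṁ·Δh = 20.12 kg/s × 686.59 kJ/kg = 13814 kJ/s
|Q| = 13814 kW = 828850 kJ/min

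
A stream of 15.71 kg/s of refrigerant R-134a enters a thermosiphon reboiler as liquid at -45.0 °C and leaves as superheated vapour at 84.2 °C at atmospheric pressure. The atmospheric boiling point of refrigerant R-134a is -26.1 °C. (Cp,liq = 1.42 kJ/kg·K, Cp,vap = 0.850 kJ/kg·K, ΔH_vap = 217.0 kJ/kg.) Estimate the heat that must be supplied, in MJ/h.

Q = 19100 MJ/h

liquid -45.0→-26.1 °C: 26.838 kJ/kg
vaporisation at -26.1 °C: 217 kJ/kg
vapour -26.1→84.2 °C: 93.755 kJ/kg
Δh = 26.838 + 217 + 93.755 = 337.59 kJ/kg
Q = ṁ·Δh = 15.71 kg/s × 337.59 kJ/kg = 5303.6 kJ/s
|Q| = 5303.6 kW = 19093 MJ/h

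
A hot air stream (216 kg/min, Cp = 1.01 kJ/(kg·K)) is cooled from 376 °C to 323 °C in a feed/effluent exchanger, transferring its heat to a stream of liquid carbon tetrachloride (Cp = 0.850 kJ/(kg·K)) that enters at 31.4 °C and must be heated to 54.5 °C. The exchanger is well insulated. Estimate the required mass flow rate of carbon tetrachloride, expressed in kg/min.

ṁ_c = 589 kg/min

Heat released by hot stream: Q = 216 × 1.01 × (376 − 323) = 11562 kJ/min
Energy balance on cold side (adiabatic exchanger): Q = ṁ_c·Cp_c·(T_c,out − T_c,in)
ṁ_c = 11562 / [0.850 × (54.5 − 31.4)] = 588.87 kg/min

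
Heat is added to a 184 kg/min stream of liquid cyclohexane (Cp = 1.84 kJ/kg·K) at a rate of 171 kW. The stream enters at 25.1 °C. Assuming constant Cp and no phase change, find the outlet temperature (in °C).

T_out = 55.4 °C

Q = 171 kW = 10260 kJ/min
ΔT = Q/(ṁ·Cp) = 10260/(184×1.84) = 30.305 K
T_out = 25.1 + 30.305 = 55.405 °C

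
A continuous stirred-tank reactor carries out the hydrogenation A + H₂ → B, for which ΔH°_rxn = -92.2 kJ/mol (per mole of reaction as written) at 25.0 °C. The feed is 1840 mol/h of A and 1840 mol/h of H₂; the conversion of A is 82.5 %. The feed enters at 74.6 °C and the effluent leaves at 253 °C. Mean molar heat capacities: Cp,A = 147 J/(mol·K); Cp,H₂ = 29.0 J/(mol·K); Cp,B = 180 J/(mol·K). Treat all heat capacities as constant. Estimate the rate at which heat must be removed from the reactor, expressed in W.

Q_out = 22400 W

Extent of reaction ξ = 0.825 × 1840 = 1518 mol/h
Reaction term: ξ·ΔH°_rxn = 1518 × -92.2 = -139960 kJ/h
Sensible, feed 74.6→25 °C: -16062 kJ/h
Outlet flows (mol/h): A 322, H₂ 322, B 1518
Sensible, products 25→253 °C: 75220 kJ/h
Q = ΔH = -80802 kJ/h = -22.445 kW
Heat removed = 22445 W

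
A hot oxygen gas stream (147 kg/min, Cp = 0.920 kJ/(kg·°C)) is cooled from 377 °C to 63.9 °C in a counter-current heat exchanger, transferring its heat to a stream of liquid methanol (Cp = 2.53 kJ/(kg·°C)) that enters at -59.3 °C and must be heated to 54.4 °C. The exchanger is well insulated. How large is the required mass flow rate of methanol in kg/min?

ṁ_c = 147 kg/min

Heat released by hot stream: Q = 147 × 0.920 × (377 − 63.9) = 42344 kJ/min
Energy balance on cold side (adiabatic exchanger): Q = ṁ_c·Cp_c·(T_c,out − T_c,in)
ṁ_c = 42344 / [2.53 × (54.4 − -59.3)] = 147.2 kg/min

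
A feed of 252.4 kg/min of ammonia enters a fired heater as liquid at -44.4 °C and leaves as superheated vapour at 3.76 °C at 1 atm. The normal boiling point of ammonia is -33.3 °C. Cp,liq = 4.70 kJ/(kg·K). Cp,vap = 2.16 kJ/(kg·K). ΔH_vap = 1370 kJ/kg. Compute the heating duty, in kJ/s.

Q = 6320 kJ/s

liquid -44.4→-33.3 °C: 52.17 kJ/kg
vaporisation at -33.3 °C: 1370 kJ/kg
vapour -33.3→3.76 °C: 80.05 kJ/kg
Δh = 52.17 + 1370 + 80.05 = 1502.2 kJ/kg
Q = ṁ·Δh = 252.4 kg/min × 1502.2 kJ/kg = 379160 kJ/min
|Q| = 6319.3 kW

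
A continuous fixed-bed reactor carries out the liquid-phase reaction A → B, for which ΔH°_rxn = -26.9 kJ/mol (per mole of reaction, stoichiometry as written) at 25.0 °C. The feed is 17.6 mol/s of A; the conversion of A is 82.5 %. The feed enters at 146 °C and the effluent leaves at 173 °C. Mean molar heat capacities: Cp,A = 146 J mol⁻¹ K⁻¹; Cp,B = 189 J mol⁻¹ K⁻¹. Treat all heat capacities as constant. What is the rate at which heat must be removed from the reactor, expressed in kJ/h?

Q_out = 824000 kJ/h

Extent of reaction ξ = 0.825 × 17.6 = 14.52 mol/s
Reaction term: ξ·ΔH°_rxn = 14.52 × -26.9 = -390.59 kJ/s
Sensible, feed 146→25 °C: -310.92 kJ/s
Outlet flows (mol/s): A 3.08, B 14.52
Sensible, products 25→173 °C: 472.71 kJ/s
Q = ΔH = -228.8 kJ/s = -228.8 kW
Heat removed = 823690 kJ/h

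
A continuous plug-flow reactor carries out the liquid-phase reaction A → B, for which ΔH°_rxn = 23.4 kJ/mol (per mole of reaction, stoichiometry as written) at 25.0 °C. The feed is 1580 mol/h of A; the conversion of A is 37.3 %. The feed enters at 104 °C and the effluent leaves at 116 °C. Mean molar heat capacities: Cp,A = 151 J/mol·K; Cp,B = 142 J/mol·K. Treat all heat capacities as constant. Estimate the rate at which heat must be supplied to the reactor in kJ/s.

Extent of reaction ξ = 0.373 × 1580 = 589.34 mol/h
Reaction term: ξ·ΔH°_rxn = 589.34 × 23.4 = 13791 kJ/h
Sensible, feed 104→25 °C: -18848 kJ/h
Outlet flows (mol/h): A 990.66, B 589.34
Sensible, products 25→116 °C: 21228 kJ/h
Q = ΔH = 16171 kJ/h = 4.4919 kW
Heat supplied = 4.4919 kJ/s

Q_in = 4.49 kJ/s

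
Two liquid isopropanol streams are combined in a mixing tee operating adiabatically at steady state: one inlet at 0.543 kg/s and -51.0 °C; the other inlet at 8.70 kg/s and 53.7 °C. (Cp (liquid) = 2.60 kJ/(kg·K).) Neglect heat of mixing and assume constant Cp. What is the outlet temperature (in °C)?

T_out = 47.5 °C

Energy balance with Q = 0: Σ ṁᵢCp,ᵢ(T_out − Tᵢ) = 0
Σ ṁᵢCp,ᵢTᵢ = 0.543×2.60×-51.0 + 8.70×2.60×53.7 = 1142.7
Σ ṁᵢCp,ᵢ = 0.543×2.60 + 8.70×2.60 = 24.032
T_out = 1142.7 / 24.032 = 47.549 °C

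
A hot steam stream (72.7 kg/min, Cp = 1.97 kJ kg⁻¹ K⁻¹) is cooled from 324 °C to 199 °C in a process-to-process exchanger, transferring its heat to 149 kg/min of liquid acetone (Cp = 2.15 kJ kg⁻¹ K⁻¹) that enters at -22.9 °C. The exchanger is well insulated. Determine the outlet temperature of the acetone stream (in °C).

Heat released by hot stream: Q = 72.7 × 1.97 × (324 − 199) = 17902 kJ/min
Energy balance on cold side (adiabatic exchanger): Q = ṁ_c·Cp_c·(T_c,out − T_c,in)
T_c,out = -22.9 + 17902/(149 × 2.15) = 32.984 °C

T_c,out = 33.0 °C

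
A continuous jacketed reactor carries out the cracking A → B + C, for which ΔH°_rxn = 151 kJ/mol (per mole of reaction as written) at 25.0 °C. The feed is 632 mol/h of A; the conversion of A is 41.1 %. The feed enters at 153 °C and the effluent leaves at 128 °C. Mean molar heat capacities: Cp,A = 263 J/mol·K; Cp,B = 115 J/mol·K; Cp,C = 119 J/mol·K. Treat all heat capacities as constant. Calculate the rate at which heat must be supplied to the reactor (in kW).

Extent of reaction ξ = 0.411 × 632 = 259.75 mol/h
Reaction term: ξ·ΔH°_rxn = 259.75 × 151 = 39223 kJ/h
Sensible, feed 153→25 °C: -21276 kJ/h
Outlet flows (mol/h): A 372.25, B 259.75, C 259.75
Sensible, products 25→128 °C: 16344 kJ/h
Q = ΔH = 34291 kJ/h = 9.5254 kW
Heat supplied = 9.5254 kW

Q_in = 9.53 kW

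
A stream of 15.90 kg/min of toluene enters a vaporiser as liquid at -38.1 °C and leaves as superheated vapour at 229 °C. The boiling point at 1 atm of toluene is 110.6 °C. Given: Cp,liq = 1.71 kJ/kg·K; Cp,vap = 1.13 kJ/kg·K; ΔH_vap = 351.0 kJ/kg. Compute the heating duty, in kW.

liquid -38.1→110.6 °C: 254.28 kJ/kg
vaporisation at 110.6 °C: 351 kJ/kg
vapour 110.6→229 °C: 133.79 kJ/kg
Δh = 254.28 + 351 + 133.79 = 739.07 kJ/kg
Q = ṁ·Δh = 15.90 kg/min × 739.07 kJ/kg = 11751 kJ/min
|Q| = 195.85 kW

Q = 196 kW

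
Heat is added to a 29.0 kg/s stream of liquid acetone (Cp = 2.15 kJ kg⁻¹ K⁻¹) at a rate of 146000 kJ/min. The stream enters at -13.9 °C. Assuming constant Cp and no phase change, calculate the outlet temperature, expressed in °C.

T_out = 25.1 °C

Q = 146000 kJ/min = 2433.3 kJ/s
ΔT = Q/(ṁ·Cp) = 2433.3/(29.0×2.15) = 39.027 K
T_out = -13.9 + 39.027 = 25.127 °C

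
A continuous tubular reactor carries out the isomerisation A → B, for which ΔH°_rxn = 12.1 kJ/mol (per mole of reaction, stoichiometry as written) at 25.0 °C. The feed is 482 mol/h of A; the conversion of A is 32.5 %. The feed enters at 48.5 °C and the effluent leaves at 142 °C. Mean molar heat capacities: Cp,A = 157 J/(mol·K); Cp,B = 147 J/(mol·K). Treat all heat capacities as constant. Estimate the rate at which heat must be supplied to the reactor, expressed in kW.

Extent of reaction ξ = 0.325 × 482 = 156.65 mol/h
Reaction term: ξ·ΔH°_rxn = 156.65 × 12.1 = 1895.5 kJ/h
Sensible, feed 48.5→25 °C: -1778.3 kJ/h
Outlet flows (mol/h): A 325.35, B 156.65
Sensible, products 25→142 °C: 8670.6 kJ/h
Q = ΔH = 8787.7 kJ/h = 2.441 kW
Heat supplied = 2.441 kW

Q_in = 2.44 kW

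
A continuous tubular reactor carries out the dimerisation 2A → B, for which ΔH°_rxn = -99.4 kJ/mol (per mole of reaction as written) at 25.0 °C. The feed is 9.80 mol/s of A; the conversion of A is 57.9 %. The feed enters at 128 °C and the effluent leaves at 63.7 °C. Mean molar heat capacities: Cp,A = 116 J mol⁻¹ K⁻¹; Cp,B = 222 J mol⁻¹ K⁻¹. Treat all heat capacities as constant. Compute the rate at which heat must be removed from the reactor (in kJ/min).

Q_out = 21400 kJ/min

Extent of reaction ξ = 0.579 × 9.80 / 2 = 2.8371 mol/s
Reaction term: ξ·ΔH°_rxn = 2.8371 × -99.4 = -282.01 kJ/s
Sensible, feed 128→25 °C: -117.09 kJ/s
Outlet flows (mol/s): A 4.1258, B 2.8371
Sensible, products 25→63.7 °C: 42.896 kJ/s
Q = ΔH = -356.2 kJ/s = -356.2 kW
Heat removed = 21372 kJ/min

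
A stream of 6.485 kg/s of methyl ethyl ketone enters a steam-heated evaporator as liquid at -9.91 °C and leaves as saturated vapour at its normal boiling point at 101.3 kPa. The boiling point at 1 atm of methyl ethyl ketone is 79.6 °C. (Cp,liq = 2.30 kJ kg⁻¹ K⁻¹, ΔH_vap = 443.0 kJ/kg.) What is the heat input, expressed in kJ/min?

liquid -9.91→79.6 °C: 205.87 kJ/kg
vaporisation at 79.6 °C: 443 kJ/kg
Δh = 205.87 + 443 = 648.87 kJ/kg
Q = ṁ·Δh = 6.485 kg/s × 648.87 kJ/kg = 4207.9 kJ/s
|Q| = 4207.9 kW = 252480 kJ/min

Q = 252000 kJ/min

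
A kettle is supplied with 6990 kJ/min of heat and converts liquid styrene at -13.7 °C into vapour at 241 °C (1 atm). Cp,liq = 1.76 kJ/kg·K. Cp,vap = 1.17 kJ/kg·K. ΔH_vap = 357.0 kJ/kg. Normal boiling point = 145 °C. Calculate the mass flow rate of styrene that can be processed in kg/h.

ṁ = 560 kg/h

Δh = 1.76×(145−-13.7) + 357.0 + 1.17×(241−145) = 748.63 kJ/kg
Q = 6990 kJ/min = 116.5 kJ/s = 419400 kJ/h
ṁ = Q/Δh = 419400 / 748.63 = 560.22 kg/h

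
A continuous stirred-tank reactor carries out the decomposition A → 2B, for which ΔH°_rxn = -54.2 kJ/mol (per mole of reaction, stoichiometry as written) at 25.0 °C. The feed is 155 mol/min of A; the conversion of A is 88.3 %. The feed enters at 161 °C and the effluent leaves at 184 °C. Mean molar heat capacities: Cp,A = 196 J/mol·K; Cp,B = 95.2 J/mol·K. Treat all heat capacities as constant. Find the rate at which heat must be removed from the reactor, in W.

Extent of reaction ξ = 0.883 × 155 = 136.87 mol/min
Reaction term: ξ·ΔH°_rxn = 136.87 × -54.2 = -7418.1 kJ/min
Sensible, feed 161→25 °C: -4131.7 kJ/min
Outlet flows (mol/min): A 18.135, B 273.73
Sensible, products 25→184 °C: 4708.6 kJ/min
Q = ΔH = -6841.2 kJ/min = -114.02 kW
Heat removed = 114020 W

Q_out = 114000 W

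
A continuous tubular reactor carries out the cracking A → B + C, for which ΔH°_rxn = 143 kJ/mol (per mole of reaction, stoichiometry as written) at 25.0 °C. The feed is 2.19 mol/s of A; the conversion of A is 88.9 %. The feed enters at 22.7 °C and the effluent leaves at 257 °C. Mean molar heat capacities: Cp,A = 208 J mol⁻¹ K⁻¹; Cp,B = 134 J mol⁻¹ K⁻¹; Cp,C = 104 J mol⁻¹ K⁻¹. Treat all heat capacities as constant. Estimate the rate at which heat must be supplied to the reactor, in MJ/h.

Q_in = 1440 MJ/h

Extent of reaction ξ = 0.889 × 2.19 = 1.9469 mol/s
Reaction term: ξ·ΔH°_rxn = 1.9469 × 143 = 278.41 kJ/s
Sensible, feed 22.7→25 °C: 1.0477 kJ/s
Outlet flows (mol/s): A 0.24309, B 1.9469, C 1.9469
Sensible, products 25→257 °C: 119.23 kJ/s
Q = ΔH = 398.69 kJ/s = 398.69 kW
Heat supplied = 1435.3 MJ/h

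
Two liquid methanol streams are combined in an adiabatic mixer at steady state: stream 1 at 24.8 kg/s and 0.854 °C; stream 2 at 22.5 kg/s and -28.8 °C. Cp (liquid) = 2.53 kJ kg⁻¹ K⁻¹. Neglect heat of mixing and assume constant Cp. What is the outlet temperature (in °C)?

No heat crosses the boundary, so H_out = H_in.
Σ ṁᵢCp,ᵢTᵢ = 24.8×2.53×0.854 + 22.5×2.53×-28.8 = -1585.9
Σ ṁᵢCp,ᵢ = 24.8×2.53 + 22.5×2.53 = 119.67
T_out = -1585.9 / 119.67 = -13.252 °C

T_out = -13.3 °C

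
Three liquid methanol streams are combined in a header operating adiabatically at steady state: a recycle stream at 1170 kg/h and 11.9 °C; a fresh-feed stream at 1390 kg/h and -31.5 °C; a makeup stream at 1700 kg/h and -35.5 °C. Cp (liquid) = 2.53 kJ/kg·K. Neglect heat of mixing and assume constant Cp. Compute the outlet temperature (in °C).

No heat crosses the boundary, so H_out = H_in.
Σ ṁᵢCp,ᵢTᵢ = 1170×2.53×11.9 + 1390×2.53×-31.5 + 1700×2.53×-35.5 = -228240
Σ ṁᵢCp,ᵢ = 1170×2.53 + 1390×2.53 + 1700×2.53 = 10778
T_out = -228240 / 10778 = -21.177 °C

T_out = -21.2 °C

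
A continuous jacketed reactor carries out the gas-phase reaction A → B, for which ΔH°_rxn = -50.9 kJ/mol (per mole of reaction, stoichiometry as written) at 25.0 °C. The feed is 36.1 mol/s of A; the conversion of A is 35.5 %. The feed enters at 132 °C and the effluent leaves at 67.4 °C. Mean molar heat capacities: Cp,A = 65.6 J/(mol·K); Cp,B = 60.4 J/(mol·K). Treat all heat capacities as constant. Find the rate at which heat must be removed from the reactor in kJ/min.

Q_out = 48500 kJ/min

Extent of reaction ξ = 0.355 × 36.1 = 12.816 mol/s
Reaction term: ξ·ΔH°_rxn = 12.816 × -50.9 = -652.31 kJ/s
Sensible, feed 132→25 °C: -253.39 kJ/s
Outlet flows (mol/s): A 23.285, B 12.816
Sensible, products 25→67.4 °C: 97.584 kJ/s
Q = ΔH = -808.12 kJ/s = -808.12 kW
Heat removed = 48487 kJ/min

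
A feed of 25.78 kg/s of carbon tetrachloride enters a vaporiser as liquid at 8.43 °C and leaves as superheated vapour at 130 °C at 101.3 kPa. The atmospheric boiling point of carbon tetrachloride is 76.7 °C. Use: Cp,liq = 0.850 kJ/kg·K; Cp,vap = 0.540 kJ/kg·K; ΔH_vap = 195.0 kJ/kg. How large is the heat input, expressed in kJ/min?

liquid 8.43→76.7 °C: 58.03 kJ/kg
vaporisation at 76.7 °C: 195 kJ/kg
vapour 76.7→130 °C: 28.782 kJ/kg
Δh = 58.03 + 195 + 28.782 = 281.81 kJ/kg
Q = ṁ·Δh = 25.78 kg/s × 281.81 kJ/kg = 7265.1 kJ/s
|Q| = 7265.1 kW = 435910 kJ/min

Q = 436000 kJ/min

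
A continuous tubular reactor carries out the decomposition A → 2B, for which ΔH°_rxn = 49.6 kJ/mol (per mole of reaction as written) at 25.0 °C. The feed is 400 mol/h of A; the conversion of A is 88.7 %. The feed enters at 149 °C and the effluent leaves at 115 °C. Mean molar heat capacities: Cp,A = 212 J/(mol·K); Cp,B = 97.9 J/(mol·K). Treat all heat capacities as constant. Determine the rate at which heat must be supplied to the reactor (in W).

Extent of reaction ξ = 0.887 × 400 = 354.8 mol/h
Reaction term: ξ·ΔH°_rxn = 354.8 × 49.6 = 17598 kJ/h
Sensible, feed 149→25 °C: -10515 kJ/h
Outlet flows (mol/h): A 45.2, B 709.6
Sensible, products 25→115 °C: 7114.7 kJ/h
Q = ΔH = 14198 kJ/h = 3.9438 kW
Heat supplied = 3943.8 W

Q_in = 3940 W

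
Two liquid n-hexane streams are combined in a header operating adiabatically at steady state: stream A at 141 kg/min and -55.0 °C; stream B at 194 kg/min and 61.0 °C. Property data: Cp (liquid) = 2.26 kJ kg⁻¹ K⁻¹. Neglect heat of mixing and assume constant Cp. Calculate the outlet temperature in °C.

No heat crosses the boundary, so H_out = H_in.
Σ ṁᵢCp,ᵢTᵢ = 141×2.26×-55.0 + 194×2.26×61.0 = 9218.5
Σ ṁᵢCp,ᵢ = 141×2.26 + 194×2.26 = 757.1
T_out = 9218.5 / 757.1 = 12.176 °C

T_out = 12.2 °C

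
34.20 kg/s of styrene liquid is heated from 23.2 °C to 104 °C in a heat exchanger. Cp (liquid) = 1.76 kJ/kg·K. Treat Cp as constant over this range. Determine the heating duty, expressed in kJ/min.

Q = 292000 kJ/min

Q = ṁ·Cp·ΔT = 34.20 × 1.76 × (104 − 23.2) = 4863.5 kJ/s
Heating duty = 291810 kJ/min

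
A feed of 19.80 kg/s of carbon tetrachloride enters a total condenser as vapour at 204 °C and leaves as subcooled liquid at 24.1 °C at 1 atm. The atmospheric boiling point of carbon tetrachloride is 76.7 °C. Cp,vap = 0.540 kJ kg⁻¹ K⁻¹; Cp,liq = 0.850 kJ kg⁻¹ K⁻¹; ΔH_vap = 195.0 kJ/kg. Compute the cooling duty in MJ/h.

vapour 204→76.7 °C: -68.742 kJ/kg
condensation at 76.7 °C: -195 kJ/kg
liquid 76.7→24.1 °C: -44.71 kJ/kg
Δh = -68.742 + -195 + -44.71 = -308.45 kJ/kg
Q = ṁ·Δh = 19.80 kg/s × -308.45 kJ/kg = -6107.3 kJ/s
|Q| = 6107.3 kW = 21986 MJ/h

Q_c = 22000 MJ/h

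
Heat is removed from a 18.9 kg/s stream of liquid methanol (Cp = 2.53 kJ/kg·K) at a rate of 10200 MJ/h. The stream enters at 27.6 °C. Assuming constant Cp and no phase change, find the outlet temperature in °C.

Q = 10200 MJ/h = 2833.3 kJ/s
ΔT = Q/(ṁ·Cp) = 2833.3/(18.9×2.53) = 59.254 K
T_out = 27.6 − 59.254 = -31.654 °C

T_out = -31.7 °C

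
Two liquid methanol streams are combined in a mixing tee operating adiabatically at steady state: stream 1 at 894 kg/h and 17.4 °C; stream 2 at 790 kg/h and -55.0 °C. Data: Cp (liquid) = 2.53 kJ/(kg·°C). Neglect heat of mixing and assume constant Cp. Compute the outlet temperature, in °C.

T_out = -16.6 °C

Adiabatic, steady state ⇒ Σ ṁᵢCp,ᵢ(T_out − Tᵢ) = 0
Σ ṁᵢCp,ᵢTᵢ = 894×2.53×17.4 + 790×2.53×-55.0 = -70573
Σ ṁᵢCp,ᵢ = 894×2.53 + 790×2.53 = 4260.5
T_out = -70573 / 4260.5 = -16.564 °C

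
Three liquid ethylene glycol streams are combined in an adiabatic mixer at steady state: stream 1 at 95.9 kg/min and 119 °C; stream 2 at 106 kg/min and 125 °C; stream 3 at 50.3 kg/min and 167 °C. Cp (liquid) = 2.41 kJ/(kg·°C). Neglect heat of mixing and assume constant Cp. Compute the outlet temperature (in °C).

Energy balance with Q = 0: Σ ṁᵢCp,ᵢ(T_out − Tᵢ) = 0
Σ ṁᵢCp,ᵢTᵢ = 95.9×2.41×119 + 106×2.41×125 + 50.3×2.41×167 = 79680
Σ ṁᵢCp,ᵢ = 95.9×2.41 + 106×2.41 + 50.3×2.41 = 607.8
T_out = 79680 / 607.8 = 131.1 °C

T_out = 131 °C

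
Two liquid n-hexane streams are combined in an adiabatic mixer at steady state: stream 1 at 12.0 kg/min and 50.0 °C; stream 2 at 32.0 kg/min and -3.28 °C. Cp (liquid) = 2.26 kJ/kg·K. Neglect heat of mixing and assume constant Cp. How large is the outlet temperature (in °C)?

T_out = 11.3 °C

Adiabatic, steady state ⇒ Σ ṁᵢCp,ᵢ(T_out − Tᵢ) = 0
Σ ṁᵢCp,ᵢTᵢ = 12.0×2.26×50.0 + 32.0×2.26×-3.28 = 1118.8
Σ ṁᵢCp,ᵢ = 12.0×2.26 + 32.0×2.26 = 99.44
T_out = 1118.8 / 99.44 = 11.251 °C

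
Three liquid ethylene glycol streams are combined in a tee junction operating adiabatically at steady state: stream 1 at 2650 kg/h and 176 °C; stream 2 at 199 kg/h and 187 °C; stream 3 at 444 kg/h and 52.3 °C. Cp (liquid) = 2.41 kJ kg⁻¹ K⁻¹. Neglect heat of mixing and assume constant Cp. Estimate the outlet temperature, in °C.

Adiabatic, steady state ⇒ Σ ṁᵢCp,ᵢ(T_out − Tᵢ) = 0
T_out = Σ ṁᵢCp,ᵢTᵢ / Σ ṁᵢCp,ᵢ
      = 1.2697e+06 / 7936.1 = 159.99 °C

T_out = 160 °C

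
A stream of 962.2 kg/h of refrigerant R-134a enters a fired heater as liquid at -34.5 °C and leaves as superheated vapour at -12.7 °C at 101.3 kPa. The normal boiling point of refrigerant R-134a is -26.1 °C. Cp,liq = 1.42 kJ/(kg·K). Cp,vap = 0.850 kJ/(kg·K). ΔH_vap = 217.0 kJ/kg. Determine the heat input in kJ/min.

liquid -34.5→-26.1 °C: 11.928 kJ/kg
vaporisation at -26.1 °C: 217 kJ/kg
vapour -26.1→-12.7 °C: 11.39 kJ/kg
Δh = 11.928 + 217 + 11.39 = 240.32 kJ/kg
Q = ṁ·Δh = 962.2 kg/h × 240.32 kJ/kg = 231230 kJ/h
|Q| = 64.232 kW = 3853.9 kJ/min

Q = 3850 kJ/min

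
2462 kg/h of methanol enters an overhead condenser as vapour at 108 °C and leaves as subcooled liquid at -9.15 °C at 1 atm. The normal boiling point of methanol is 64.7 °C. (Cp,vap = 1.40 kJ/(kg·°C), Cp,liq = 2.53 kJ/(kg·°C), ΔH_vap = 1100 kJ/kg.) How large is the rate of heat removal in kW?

vapour 108→64.7 °C: -60.62 kJ/kg
condensation at 64.7 °C: -1100 kJ/kg
liquid 64.7→-9.15 °C: -186.84 kJ/kg
Δh = -60.62 + -1100 + -186.84 = -1347.5 kJ/kg
Q = ṁ·Δh = 2462 kg/h × -1347.5 kJ/kg = -3.3174e+06 kJ/h
|Q| = 921.51 kW

Q_c = 922 kW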